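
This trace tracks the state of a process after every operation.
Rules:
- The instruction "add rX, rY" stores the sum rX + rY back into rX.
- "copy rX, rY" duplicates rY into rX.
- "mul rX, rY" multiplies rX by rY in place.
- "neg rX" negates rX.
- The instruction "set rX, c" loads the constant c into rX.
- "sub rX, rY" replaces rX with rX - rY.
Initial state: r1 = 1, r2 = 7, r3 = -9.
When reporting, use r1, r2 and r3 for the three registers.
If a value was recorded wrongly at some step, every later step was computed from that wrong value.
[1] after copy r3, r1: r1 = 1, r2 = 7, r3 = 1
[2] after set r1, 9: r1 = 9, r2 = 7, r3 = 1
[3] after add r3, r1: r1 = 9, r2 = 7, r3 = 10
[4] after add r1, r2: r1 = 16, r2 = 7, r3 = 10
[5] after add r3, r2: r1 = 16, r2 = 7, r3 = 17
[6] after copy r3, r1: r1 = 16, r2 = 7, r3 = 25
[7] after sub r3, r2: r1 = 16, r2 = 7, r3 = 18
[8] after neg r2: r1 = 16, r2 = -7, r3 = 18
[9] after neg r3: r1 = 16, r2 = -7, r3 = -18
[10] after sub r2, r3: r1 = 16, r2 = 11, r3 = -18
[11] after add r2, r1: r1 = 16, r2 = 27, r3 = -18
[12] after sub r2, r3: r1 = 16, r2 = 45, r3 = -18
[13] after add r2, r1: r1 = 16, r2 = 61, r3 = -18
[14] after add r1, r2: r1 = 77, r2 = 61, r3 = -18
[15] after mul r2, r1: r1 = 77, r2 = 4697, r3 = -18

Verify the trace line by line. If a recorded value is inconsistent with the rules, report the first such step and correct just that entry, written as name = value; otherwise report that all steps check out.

step 6, r3 = 16

step 1: r3 = 1 -> agrees with the trace
step 2: r1 = 9 -> matches
step 3: r3 = 1 + 9 = 10 -> same as recorded
step 4: r1 = 9 + 7 = 16 -> matches
step 5: r3 = 10 + 7 = 17 -> in agreement
step 6: r3 = 16 -> the recorded entry deviates here
That makes step 6 the first incorrect line — r3 = 16 is what it should show.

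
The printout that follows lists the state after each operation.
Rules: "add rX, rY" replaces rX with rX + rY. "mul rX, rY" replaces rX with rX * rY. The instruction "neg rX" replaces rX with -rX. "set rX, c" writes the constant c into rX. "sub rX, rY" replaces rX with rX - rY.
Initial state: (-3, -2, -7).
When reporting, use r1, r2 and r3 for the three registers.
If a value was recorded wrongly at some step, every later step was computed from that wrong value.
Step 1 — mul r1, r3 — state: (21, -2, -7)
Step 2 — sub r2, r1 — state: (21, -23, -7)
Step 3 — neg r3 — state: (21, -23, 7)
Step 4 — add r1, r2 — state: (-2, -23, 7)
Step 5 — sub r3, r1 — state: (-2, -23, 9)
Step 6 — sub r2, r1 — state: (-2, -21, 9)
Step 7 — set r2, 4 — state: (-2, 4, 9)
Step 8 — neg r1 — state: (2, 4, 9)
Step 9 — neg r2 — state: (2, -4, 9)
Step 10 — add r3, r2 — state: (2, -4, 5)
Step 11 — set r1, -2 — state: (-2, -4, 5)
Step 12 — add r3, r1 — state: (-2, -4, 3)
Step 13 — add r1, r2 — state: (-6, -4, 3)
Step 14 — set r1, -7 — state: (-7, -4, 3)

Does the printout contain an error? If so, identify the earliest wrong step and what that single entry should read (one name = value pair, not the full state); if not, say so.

no error

step 1: r1 = -3 * -7 = 21 -> no discrepancy
step 2: r2 = -2 - 21 = -23 -> agrees with the printout
step 3: r3 = -(-7) = 7 -> confirmed correct
step 4: r1 = 21 + -23 = -2 -> verified
step 5: r3 = 7 - -2 = 9 -> same as recorded
step 6: r2 = -23 - -2 = -21 -> verified
step 7: r2 = 4 -> verified
step 8: r1 = -(-2) = 2 -> confirmed correct
step 9: r2 = -(4) = -4 -> verified
step 10: r3 = 9 + -4 = 5 -> same as recorded
step 11: r1 = -2 -> same as recorded
step 12: r3 = 5 + -2 = 3 -> same as recorded
step 13: r1 = -2 + -4 = -6 -> exactly as logged
step 14: r1 = -7 -> no discrepancy
Nothing is out of place; the run is error-free.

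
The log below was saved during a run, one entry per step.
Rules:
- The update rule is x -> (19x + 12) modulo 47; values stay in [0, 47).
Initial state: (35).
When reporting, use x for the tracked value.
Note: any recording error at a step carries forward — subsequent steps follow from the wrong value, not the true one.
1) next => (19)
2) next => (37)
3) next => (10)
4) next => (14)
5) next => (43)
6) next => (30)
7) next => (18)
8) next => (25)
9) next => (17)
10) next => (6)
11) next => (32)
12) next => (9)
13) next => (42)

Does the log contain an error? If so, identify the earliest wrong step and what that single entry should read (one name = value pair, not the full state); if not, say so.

step 2, x = 44

Recomputing the run from the initial state:
step 1: x = 19
step 2: x = 44
step 3: x = 2
step 4: x = 3
step 5: x = 22
step 6: x = 7
step 7: x = 4
step 8: x = 41
step 9: x = 39
step 10: x = 1
step 11: x = 31
step 12: x = 37
step 13: x = 10
The first disagreement with the log is at step 2, where the value should be x = 44.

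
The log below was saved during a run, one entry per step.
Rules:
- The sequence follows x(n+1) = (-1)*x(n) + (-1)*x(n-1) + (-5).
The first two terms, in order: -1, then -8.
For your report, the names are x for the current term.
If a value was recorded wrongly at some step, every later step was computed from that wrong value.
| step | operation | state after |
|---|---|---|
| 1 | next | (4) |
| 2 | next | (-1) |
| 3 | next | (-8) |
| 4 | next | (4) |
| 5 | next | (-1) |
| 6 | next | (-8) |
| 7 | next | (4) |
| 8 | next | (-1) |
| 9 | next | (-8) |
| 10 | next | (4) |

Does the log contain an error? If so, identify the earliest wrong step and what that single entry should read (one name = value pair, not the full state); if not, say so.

1. x = -1*(-8) + (-1)*(-1) + (-5) = 4 (same as recorded)
2. x = -1*(4) + (-1)*(-8) + (-5) = -1 (consistent with the log)
3. x = -1*(-1) + (-1)*(4) + (-5) = -8 (checks out)
4. x = -1*(-8) + (-1)*(-1) + (-5) = 4 (in agreement)
5. x = -1*(4) + (-1)*(-8) + (-5) = -1 (consistent with the log)
6. x = -1*(-1) + (-1)*(4) + (-5) = -8 (in agreement)
7. x = -1*(-8) + (-1)*(-1) + (-5) = 4 (matches)
8. x = -1*(4) + (-1)*(-8) + (-5) = -1 (confirmed correct)
9. x = -1*(-1) + (-1)*(4) + (-5) = -8 (checks out)
10. x = -1*(-8) + (-1)*(-1) + (-5) = 4 (consistent with the log)
The whole run recomputes cleanly — no discrepancies.

no error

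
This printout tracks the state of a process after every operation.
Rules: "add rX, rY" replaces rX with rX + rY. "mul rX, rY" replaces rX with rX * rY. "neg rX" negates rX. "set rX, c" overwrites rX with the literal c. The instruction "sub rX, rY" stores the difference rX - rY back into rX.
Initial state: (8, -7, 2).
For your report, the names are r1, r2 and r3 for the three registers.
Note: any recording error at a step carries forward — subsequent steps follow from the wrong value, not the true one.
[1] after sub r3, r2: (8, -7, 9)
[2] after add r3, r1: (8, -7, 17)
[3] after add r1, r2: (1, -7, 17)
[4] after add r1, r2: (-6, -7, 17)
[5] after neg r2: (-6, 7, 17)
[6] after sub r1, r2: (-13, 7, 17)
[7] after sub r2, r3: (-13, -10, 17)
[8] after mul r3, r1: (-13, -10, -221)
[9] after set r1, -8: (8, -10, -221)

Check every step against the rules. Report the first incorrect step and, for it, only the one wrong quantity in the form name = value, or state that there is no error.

Recomputing the run from the initial state:
step 1: r1 = 8, r2 = -7, r3 = 9
step 2: r1 = 8, r2 = -7, r3 = 17
step 3: r1 = 1, r2 = -7, r3 = 17
step 4: r1 = -6, r2 = -7, r3 = 17
step 5: r1 = -6, r2 = 7, r3 = 17
step 6: r1 = -13, r2 = 7, r3 = 17
step 7: r1 = -13, r2 = -10, r3 = 17
step 8: r1 = -13, r2 = -10, r3 = -221
step 9: r1 = -8, r2 = -10, r3 = -221
The first disagreement with the printout is at step 9, where the value should be r1 = -8.

step 9, r1 = -8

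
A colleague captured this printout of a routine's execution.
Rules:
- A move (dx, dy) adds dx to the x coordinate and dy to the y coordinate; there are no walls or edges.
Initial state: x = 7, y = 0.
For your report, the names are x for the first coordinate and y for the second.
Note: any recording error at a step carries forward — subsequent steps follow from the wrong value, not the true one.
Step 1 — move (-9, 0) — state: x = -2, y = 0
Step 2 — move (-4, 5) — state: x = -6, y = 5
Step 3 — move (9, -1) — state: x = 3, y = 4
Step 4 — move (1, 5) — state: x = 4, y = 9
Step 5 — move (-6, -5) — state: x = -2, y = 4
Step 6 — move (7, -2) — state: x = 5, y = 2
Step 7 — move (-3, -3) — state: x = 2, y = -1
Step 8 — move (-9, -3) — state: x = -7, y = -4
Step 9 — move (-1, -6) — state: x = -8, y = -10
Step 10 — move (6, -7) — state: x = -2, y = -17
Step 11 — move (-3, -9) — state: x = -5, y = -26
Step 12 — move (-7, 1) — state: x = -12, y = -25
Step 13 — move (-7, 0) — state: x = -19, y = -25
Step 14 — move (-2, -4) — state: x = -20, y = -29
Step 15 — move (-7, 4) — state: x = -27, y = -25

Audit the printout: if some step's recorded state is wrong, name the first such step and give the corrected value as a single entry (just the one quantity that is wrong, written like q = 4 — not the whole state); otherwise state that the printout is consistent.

Step 1: x = 7 + (-9) = -2, y = 0 + (0) = 0 — no discrepancy.
Step 2: x = -2 + (-4) = -6, y = 0 + (5) = 5 — exactly as logged.
Step 3: x = -6 + (9) = 3, y = 5 + (-1) = 4 — no discrepancy.
Step 4: x = 3 + (1) = 4, y = 4 + (5) = 9 — verified.
Step 5: x = 4 + (-6) = -2, y = 9 + (-5) = 4 — verified.
Step 6: x = -2 + (7) = 5, y = 4 + (-2) = 2 — agrees with the printout.
Step 7: x = 5 + (-3) = 2, y = 2 + (-3) = -1 — exactly as logged.
Step 8: x = 2 + (-9) = -7, y = -1 + (-3) = -4 — same as recorded.
Step 9: x = -7 + (-1) = -8, y = -4 + (-6) = -10 — confirmed correct.
Step 10: x = -8 + (6) = -2, y = -10 + (-7) = -17 — exactly as logged.
Step 11: x = -2 + (-3) = -5, y = -17 + (-9) = -26 — in agreement.
Step 12: x = -5 + (-7) = -12, y = -26 + (1) = -25 — checks out.
Step 13: x = -12 + (-7) = -19, y = -25 + (0) = -25 — checks out.
Step 14: x = -19 + (-2) = -21, y = -25 + (-4) = -29 — first mismatch against the printout.
So the first discrepancy is step 14, where the right value is x = -21.

step 14, x = -21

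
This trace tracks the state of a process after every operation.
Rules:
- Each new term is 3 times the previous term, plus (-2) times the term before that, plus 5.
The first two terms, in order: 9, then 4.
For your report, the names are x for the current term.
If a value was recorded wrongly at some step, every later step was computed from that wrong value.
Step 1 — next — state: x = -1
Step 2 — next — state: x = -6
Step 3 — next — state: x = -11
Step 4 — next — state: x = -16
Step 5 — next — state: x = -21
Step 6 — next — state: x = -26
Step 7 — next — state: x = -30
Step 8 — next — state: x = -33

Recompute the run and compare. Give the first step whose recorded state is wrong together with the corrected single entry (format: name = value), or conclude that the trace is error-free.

step 1: x = 3*(4) + (-2)*(9) + (5) = -1 -> confirmed correct
step 2: x = 3*(-1) + (-2)*(4) + (5) = -6 -> in agreement
step 3: x = 3*(-6) + (-2)*(-1) + (5) = -11 -> confirmed correct
step 4: x = 3*(-11) + (-2)*(-6) + (5) = -16 -> exactly as logged
step 5: x = 3*(-16) + (-2)*(-11) + (5) = -21 -> checks out
step 6: x = 3*(-21) + (-2)*(-16) + (5) = -26 -> agrees with the trace
step 7: x = 3*(-26) + (-2)*(-21) + (5) = -31 -> the trace disagrees here
The earliest wrong entry is at step 7: it should read x = -31.

step 7, x = -31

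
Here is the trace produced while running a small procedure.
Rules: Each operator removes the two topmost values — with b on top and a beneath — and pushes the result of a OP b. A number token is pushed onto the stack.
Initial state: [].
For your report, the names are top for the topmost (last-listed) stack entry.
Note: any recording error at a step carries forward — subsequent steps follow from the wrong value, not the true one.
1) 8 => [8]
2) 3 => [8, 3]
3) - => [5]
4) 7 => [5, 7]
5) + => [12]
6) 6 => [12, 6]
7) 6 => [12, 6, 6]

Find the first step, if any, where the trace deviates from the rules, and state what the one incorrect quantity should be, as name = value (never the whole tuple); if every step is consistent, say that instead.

Step 1: push 8: top = 8 — agrees with the trace.
Step 2: push 3: top = 3 — no discrepancy.
Step 3: 8 - 3 = 5 — same as recorded.
Step 4: push 7: top = 7 — matches.
Step 5: 5 + 7 = 12 — confirmed correct.
Step 6: push 6: top = 6 — verified.
Step 7: push 6: top = 6 — matches.
The recomputation confirms every line.

no error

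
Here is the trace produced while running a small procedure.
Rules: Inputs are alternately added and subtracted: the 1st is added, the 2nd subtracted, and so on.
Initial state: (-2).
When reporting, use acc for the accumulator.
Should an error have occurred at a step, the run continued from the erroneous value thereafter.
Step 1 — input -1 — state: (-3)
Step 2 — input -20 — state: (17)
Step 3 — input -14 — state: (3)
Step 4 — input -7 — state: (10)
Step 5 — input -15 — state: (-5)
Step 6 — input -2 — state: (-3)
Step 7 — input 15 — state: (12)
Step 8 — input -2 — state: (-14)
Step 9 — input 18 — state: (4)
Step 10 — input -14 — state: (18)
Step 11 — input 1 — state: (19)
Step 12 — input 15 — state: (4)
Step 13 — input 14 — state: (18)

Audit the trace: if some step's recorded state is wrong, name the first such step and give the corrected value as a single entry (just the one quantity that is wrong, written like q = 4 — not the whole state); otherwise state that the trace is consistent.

step 8, acc = 14

Recomputing the run from the initial state:
step 1: acc = -3
step 2: acc = 17
step 3: acc = 3
step 4: acc = 10
step 5: acc = -5
step 6: acc = -3
step 7: acc = 12
step 8: acc = 14
step 9: acc = 32
step 10: acc = 46
step 11: acc = 47
step 12: acc = 32
step 13: acc = 46
The first disagreement with the trace is at step 8, where the value should be acc = 14.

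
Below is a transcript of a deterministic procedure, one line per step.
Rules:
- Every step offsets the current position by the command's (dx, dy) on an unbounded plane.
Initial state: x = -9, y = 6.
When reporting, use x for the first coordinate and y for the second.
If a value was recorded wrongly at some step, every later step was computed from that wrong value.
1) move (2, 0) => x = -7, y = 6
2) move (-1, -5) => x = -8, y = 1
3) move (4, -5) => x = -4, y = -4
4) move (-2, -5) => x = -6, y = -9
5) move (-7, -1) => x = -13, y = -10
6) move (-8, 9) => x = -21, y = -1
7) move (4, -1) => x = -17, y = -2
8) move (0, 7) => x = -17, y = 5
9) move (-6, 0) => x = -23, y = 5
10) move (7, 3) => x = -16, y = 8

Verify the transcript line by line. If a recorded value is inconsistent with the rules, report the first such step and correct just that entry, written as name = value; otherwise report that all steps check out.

no error

step 1: x = -9 + (2) = -7, y = 6 + (0) = 6 -> consistent with the transcript
step 2: x = -7 + (-1) = -8, y = 6 + (-5) = 1 -> consistent with the transcript
step 3: x = -8 + (4) = -4, y = 1 + (-5) = -4 -> agrees with the transcript
step 4: x = -4 + (-2) = -6, y = -4 + (-5) = -9 -> verified
step 5: x = -6 + (-7) = -13, y = -9 + (-1) = -10 -> same as recorded
step 6: x = -13 + (-8) = -21, y = -10 + (9) = -1 -> exactly as logged
step 7: x = -21 + (4) = -17, y = -1 + (-1) = -2 -> checks out
step 8: x = -17 + (0) = -17, y = -2 + (7) = 5 -> confirmed correct
step 9: x = -17 + (-6) = -23, y = 5 + (0) = 5 -> no discrepancy
step 10: x = -23 + (7) = -16, y = 5 + (3) = 8 -> matches
All steps check out; nothing to correct.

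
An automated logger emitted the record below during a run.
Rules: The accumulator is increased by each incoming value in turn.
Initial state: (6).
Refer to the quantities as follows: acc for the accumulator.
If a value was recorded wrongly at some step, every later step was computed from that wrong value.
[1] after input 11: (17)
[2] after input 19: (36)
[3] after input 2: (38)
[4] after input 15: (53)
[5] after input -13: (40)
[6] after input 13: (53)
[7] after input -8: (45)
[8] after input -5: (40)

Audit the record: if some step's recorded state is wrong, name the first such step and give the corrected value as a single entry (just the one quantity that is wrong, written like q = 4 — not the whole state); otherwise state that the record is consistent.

step 1: acc = 6 + 11 = 17 -> no discrepancy
step 2: acc = 17 + 19 = 36 -> in agreement
step 3: acc = 36 + 2 = 38 -> checks out
step 4: acc = 38 + 15 = 53 -> checks out
step 5: acc = 53 + -13 = 40 -> consistent with the record
step 6: acc = 40 + 13 = 53 -> agrees with the record
step 7: acc = 53 + -8 = 45 -> consistent with the record
step 8: acc = 45 + -5 = 40 -> no discrepancy
Every step is consistent.

no error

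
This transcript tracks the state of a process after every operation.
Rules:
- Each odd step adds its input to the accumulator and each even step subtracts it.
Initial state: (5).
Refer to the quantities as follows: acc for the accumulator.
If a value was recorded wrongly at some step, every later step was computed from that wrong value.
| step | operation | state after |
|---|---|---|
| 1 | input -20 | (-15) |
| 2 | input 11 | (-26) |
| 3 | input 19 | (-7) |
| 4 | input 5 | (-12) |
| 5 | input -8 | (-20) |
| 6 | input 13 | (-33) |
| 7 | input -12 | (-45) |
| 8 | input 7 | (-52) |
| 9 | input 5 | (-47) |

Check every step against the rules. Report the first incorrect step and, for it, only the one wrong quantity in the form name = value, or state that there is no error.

no error

Recomputing the run from the initial state:
step 1: acc = -15
step 2: acc = -26
step 3: acc = -7
step 4: acc = -12
step 5: acc = -20
step 6: acc = -33
step 7: acc = -45
step 8: acc = -52
step 9: acc = -47
This matches the transcript at every step.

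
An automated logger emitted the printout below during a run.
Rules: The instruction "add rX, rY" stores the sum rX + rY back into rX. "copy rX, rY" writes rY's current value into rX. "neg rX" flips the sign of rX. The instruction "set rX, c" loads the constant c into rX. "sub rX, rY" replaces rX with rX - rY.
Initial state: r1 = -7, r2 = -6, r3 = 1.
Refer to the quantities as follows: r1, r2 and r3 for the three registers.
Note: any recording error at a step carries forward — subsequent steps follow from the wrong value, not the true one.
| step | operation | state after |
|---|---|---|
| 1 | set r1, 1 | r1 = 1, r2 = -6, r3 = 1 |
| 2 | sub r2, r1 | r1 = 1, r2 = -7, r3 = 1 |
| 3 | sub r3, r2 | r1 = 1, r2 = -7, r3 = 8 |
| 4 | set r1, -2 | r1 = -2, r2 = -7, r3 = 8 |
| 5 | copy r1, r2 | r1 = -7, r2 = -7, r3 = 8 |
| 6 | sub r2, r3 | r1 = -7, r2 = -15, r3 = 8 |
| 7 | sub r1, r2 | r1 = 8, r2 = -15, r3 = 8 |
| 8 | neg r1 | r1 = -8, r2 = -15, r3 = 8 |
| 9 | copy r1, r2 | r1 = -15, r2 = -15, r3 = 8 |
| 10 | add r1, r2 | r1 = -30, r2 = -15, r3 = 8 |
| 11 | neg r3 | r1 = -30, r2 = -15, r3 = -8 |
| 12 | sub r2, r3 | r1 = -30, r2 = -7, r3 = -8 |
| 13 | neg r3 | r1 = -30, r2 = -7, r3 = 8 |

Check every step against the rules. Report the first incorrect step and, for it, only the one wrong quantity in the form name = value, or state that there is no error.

no error

1. r1 = 1 (verified)
2. r2 = -6 - 1 = -7 (no discrepancy)
3. r3 = 1 - -7 = 8 (agrees with the printout)
4. r1 = -2 (exactly as logged)
5. r1 = -7 (exactly as logged)
6. r2 = -7 - 8 = -15 (consistent with the printout)
7. r1 = -7 - -15 = 8 (in agreement)
8. r1 = -(8) = -8 (confirmed correct)
9. r1 = -15 (consistent with the printout)
10. r1 = -15 + -15 = -30 (verified)
11. r3 = -(8) = -8 (checks out)
12. r2 = -15 - -8 = -7 (verified)
13. r3 = -(-8) = 8 (agrees with the printout)
All steps check out; nothing to correct.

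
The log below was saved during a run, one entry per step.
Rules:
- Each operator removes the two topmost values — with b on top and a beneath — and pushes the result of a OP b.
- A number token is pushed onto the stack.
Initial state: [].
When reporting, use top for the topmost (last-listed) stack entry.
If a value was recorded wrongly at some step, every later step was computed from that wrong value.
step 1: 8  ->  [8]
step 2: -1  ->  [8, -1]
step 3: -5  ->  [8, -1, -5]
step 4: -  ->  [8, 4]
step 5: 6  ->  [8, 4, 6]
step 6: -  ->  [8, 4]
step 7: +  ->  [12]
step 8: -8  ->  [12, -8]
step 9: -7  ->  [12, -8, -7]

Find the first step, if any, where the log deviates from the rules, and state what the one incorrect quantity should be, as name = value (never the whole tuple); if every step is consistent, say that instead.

1. push 8: top = 8 (agrees with the log)
2. push -1: top = -1 (checks out)
3. push -5: top = -5 (verified)
4. -1 - -5 = 4 (exactly as logged)
5. push 6: top = 6 (same as recorded)
6. 4 - 6 = -2 (the log has a different value)
The audit stops at step 6: the recorded entry is wrong and should be top = -2.

step 6, top = -2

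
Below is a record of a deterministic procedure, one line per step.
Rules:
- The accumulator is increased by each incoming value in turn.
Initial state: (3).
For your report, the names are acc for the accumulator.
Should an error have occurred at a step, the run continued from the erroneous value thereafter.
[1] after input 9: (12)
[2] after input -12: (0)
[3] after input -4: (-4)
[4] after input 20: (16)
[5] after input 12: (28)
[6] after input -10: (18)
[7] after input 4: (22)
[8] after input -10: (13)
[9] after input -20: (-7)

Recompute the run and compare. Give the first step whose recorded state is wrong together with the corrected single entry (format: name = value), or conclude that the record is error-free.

step 8, acc = 12

step 1: acc = 3 + 9 = 12 -> confirmed correct
step 2: acc = 12 + -12 = 0 -> matches
step 3: acc = 0 + -4 = -4 -> agrees with the record
step 4: acc = -4 + 20 = 16 -> in agreement
step 5: acc = 16 + 12 = 28 -> same as recorded
step 6: acc = 28 + -10 = 18 -> confirmed correct
step 7: acc = 18 + 4 = 22 -> matches
step 8: acc = 22 + -10 = 12 -> the entry is off here
Step 8 is the first one off; corrected, acc = 12.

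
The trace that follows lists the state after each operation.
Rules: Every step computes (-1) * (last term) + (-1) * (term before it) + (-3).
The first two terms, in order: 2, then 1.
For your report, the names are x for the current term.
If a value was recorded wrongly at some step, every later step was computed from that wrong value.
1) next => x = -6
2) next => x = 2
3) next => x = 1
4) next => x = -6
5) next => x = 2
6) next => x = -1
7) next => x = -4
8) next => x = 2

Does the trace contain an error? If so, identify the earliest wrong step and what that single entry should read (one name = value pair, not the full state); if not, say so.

Recomputing the run from the initial state:
step 1: x = -6
step 2: x = 2
step 3: x = 1
step 4: x = -6
step 5: x = 2
step 6: x = 1
step 7: x = -6
step 8: x = 2
The first disagreement with the trace is at step 6, where the value should be x = 1.

step 6, x = 1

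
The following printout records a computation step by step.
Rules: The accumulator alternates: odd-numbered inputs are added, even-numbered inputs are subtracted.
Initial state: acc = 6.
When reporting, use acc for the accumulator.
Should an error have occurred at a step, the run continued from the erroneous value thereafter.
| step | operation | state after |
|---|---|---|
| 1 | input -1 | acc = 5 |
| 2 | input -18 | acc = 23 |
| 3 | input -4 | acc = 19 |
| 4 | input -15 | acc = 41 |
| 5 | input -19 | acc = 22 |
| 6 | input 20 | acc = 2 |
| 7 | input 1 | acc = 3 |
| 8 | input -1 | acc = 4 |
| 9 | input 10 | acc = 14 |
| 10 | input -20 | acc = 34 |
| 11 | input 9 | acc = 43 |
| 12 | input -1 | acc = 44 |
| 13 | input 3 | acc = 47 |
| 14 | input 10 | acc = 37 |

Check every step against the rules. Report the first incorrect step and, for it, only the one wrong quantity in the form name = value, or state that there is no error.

step 4, acc = 34

Step 1: acc = 6 + -1 = 5 — exactly as logged.
Step 2: acc = 5 - -18 = 23 — agrees with the printout.
Step 3: acc = 23 + -4 = 19 — exactly as logged.
Step 4: acc = 19 - -15 = 34 — the entry is off here.
The earliest wrong entry is at step 4: it should read acc = 34.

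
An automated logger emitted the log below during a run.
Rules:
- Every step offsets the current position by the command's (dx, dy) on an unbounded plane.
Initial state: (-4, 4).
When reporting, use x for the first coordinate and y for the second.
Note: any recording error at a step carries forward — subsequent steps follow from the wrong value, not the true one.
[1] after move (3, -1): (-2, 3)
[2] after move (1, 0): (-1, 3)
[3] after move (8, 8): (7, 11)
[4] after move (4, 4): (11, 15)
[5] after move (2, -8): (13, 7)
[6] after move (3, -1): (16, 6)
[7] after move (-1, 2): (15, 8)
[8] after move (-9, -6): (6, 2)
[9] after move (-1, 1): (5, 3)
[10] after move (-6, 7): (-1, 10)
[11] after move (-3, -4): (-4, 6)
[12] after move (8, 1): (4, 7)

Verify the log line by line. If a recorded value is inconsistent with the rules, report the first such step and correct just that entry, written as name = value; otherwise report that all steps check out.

step 1: x = -4 + (3) = -1, y = 4 + (-1) = 3 -> the log has a different value
The earliest wrong entry is at step 1: it should read x = -1.

step 1, x = -1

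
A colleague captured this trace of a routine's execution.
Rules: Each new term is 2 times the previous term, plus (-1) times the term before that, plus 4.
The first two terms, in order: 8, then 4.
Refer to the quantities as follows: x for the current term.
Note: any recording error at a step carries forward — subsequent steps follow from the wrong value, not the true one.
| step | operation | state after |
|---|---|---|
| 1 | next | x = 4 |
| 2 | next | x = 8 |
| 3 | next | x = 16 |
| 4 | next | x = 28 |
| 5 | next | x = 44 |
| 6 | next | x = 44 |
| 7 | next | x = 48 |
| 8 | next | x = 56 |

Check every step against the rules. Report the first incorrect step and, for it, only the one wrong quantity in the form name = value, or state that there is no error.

step 6, x = 64

1. x = 2*(4) + (-1)*(8) + (4) = 4 (in agreement)
2. x = 2*(4) + (-1)*(4) + (4) = 8 (consistent with the trace)
3. x = 2*(8) + (-1)*(4) + (4) = 16 (same as recorded)
4. x = 2*(16) + (-1)*(8) + (4) = 28 (consistent with the trace)
5. x = 2*(28) + (-1)*(16) + (4) = 44 (consistent with the trace)
6. x = 2*(44) + (-1)*(28) + (4) = 64 (the trace disagrees here)
So the first discrepancy is step 6, where the right value is x = 64.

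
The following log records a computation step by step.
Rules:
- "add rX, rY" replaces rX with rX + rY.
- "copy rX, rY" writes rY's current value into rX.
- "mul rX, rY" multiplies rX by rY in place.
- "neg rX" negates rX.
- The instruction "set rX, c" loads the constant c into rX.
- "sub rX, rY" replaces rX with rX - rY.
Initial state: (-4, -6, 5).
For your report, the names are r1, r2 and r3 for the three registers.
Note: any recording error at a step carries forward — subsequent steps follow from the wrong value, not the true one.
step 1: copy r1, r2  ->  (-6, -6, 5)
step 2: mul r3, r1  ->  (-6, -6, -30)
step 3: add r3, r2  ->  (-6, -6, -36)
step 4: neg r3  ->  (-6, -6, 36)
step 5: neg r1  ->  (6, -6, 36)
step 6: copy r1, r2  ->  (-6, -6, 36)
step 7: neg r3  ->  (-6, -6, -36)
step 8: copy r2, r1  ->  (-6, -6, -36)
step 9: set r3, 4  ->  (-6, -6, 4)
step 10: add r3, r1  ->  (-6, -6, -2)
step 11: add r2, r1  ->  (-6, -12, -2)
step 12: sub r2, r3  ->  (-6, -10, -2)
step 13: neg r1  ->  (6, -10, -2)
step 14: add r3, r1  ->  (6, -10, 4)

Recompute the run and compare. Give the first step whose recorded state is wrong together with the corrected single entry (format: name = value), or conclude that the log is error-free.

no error

Recomputing the run from the initial state:
step 1: r1 = -6, r2 = -6, r3 = 5
step 2: r1 = -6, r2 = -6, r3 = -30
step 3: r1 = -6, r2 = -6, r3 = -36
step 4: r1 = -6, r2 = -6, r3 = 36
step 5: r1 = 6, r2 = -6, r3 = 36
step 6: r1 = -6, r2 = -6, r3 = 36
step 7: r1 = -6, r2 = -6, r3 = -36
step 8: r1 = -6, r2 = -6, r3 = -36
step 9: r1 = -6, r2 = -6, r3 = 4
step 10: r1 = -6, r2 = -6, r3 = -2
step 11: r1 = -6, r2 = -12, r3 = -2
step 12: r1 = -6, r2 = -10, r3 = -2
step 13: r1 = 6, r2 = -10, r3 = -2
step 14: r1 = 6, r2 = -10, r3 = 4
This matches the log at every step.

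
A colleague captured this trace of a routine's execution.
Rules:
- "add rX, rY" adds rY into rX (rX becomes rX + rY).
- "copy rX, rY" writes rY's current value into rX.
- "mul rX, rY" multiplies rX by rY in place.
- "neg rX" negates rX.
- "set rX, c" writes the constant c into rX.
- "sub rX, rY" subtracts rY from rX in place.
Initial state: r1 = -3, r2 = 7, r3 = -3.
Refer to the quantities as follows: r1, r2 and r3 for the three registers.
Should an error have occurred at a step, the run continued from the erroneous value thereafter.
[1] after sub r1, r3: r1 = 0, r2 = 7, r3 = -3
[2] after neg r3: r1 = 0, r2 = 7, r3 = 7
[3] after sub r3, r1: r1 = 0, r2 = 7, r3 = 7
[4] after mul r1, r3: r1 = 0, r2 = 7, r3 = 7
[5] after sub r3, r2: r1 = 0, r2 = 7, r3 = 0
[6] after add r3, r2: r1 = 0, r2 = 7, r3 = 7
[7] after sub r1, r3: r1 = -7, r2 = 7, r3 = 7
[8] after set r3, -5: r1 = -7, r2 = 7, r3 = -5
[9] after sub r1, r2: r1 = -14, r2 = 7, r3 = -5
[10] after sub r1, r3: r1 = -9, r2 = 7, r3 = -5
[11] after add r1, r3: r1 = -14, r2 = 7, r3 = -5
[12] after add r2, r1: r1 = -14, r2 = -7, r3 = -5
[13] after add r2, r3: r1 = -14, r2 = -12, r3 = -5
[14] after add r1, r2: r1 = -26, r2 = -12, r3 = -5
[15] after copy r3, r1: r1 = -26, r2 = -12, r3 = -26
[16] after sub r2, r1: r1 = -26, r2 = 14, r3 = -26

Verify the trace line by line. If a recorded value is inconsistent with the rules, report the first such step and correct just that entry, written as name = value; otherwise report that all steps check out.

step 2, r3 = 3

1. r1 = -3 - -3 = 0 (checks out)
2. r3 = -(-3) = 3 (the entry is off here)
That makes step 2 the first incorrect line — r3 = 3 is what it should show.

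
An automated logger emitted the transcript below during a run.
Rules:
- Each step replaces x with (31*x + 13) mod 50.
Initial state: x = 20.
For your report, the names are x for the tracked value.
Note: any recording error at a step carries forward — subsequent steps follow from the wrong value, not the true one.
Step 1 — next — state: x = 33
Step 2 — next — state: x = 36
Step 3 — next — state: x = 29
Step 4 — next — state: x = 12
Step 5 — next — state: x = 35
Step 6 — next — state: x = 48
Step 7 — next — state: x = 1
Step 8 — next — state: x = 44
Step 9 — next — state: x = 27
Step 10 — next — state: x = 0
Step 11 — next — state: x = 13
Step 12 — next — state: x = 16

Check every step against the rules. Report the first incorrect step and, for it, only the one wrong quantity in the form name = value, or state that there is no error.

Recomputing the run from the initial state:
step 1: x = 33
step 2: x = 36
step 3: x = 29
step 4: x = 12
step 5: x = 35
step 6: x = 48
step 7: x = 1
step 8: x = 44
step 9: x = 27
step 10: x = 0
step 11: x = 13
step 12: x = 16
This matches the transcript at every step.

no error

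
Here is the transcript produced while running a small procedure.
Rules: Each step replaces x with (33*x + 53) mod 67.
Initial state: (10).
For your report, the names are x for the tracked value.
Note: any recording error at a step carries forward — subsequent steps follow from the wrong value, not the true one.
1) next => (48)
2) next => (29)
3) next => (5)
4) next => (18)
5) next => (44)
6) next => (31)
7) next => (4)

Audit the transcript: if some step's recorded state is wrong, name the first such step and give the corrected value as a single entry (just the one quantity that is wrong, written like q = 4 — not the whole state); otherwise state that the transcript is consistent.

step 4, x = 17

Step 1: x = (33*10 + 53) mod 67 = 48 — same as recorded.
Step 2: x = (33*48 + 53) mod 67 = 29 — agrees with the transcript.
Step 3: x = (33*29 + 53) mod 67 = 5 — exactly as logged.
Step 4: x = (33*5 + 53) mod 67 = 17 — not what was recorded.
The audit stops at step 4: the recorded entry is wrong and should be x = 17.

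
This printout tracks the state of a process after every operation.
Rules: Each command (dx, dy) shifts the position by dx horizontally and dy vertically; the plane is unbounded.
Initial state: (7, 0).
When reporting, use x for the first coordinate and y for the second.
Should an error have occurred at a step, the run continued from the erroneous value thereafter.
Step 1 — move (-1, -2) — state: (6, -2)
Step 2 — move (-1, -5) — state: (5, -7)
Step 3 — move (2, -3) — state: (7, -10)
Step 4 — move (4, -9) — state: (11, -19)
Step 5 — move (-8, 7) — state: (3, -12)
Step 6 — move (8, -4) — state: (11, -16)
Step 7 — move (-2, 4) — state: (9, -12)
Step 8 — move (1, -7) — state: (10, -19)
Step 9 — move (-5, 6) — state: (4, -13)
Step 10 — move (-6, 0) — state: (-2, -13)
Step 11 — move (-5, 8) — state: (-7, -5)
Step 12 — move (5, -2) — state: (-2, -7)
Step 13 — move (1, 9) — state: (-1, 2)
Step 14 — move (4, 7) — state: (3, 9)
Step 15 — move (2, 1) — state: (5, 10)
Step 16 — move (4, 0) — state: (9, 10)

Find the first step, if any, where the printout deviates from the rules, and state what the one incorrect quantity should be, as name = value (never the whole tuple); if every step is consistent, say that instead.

step 9, x = 5

Step 1: x = 7 + (-1) = 6, y = 0 + (-2) = -2 — checks out.
Step 2: x = 6 + (-1) = 5, y = -2 + (-5) = -7 — agrees with the printout.
Step 3: x = 5 + (2) = 7, y = -7 + (-3) = -10 — same as recorded.
Step 4: x = 7 + (4) = 11, y = -10 + (-9) = -19 — same as recorded.
Step 5: x = 11 + (-8) = 3, y = -19 + (7) = -12 — consistent with the printout.
Step 6: x = 3 + (8) = 11, y = -12 + (-4) = -16 — confirmed correct.
Step 7: x = 11 + (-2) = 9, y = -16 + (4) = -12 — confirmed correct.
Step 8: x = 9 + (1) = 10, y = -12 + (-7) = -19 — checks out.
Step 9: x = 10 + (-5) = 5, y = -19 + (6) = -13 — this is not what the printout shows.
That makes step 9 the first incorrect line — x = 5 is what it should show.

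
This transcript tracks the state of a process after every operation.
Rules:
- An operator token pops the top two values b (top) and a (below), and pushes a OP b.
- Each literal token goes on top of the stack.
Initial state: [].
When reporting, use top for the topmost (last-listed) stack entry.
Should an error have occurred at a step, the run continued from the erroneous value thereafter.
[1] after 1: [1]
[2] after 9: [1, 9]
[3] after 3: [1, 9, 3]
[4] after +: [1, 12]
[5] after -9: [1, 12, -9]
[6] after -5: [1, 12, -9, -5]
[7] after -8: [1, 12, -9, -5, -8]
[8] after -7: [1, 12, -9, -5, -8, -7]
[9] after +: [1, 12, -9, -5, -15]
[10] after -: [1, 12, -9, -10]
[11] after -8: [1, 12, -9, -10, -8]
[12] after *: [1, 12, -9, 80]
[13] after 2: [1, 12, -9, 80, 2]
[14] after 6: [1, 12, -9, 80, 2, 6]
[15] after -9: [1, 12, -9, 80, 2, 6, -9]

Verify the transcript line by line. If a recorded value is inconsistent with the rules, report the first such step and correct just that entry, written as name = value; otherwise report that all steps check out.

Recomputing the run from the initial state:
step 1: [1]
step 2: [1, 9]
step 3: [1, 9, 3]
step 4: [1, 12]
step 5: [1, 12, -9]
step 6: [1, 12, -9, -5]
step 7: [1, 12, -9, -5, -8]
step 8: [1, 12, -9, -5, -8, -7]
step 9: [1, 12, -9, -5, -15]
step 10: [1, 12, -9, 10]
step 11: [1, 12, -9, 10, -8]
step 12: [1, 12, -9, -80]
step 13: [1, 12, -9, -80, 2]
step 14: [1, 12, -9, -80, 2, 6]
step 15: [1, 12, -9, -80, 2, 6, -9]
The first disagreement with the transcript is at step 10, where the value should be top = 10.

step 10, top = 10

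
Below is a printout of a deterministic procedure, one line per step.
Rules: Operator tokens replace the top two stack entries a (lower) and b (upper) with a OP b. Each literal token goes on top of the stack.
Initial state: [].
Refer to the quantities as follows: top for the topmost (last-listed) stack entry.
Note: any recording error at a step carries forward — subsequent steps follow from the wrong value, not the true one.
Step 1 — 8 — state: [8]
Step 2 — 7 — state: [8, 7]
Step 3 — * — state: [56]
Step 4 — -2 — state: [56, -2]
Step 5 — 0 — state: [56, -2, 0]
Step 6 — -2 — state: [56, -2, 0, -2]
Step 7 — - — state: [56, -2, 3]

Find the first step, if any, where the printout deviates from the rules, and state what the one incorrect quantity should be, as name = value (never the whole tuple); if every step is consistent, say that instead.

step 7, top = 2

step 1: push 8: top = 8 -> agrees with the printout
step 2: push 7: top = 7 -> exactly as logged
step 3: 8 * 7 = 56 -> in agreement
step 4: push -2: top = -2 -> in agreement
step 5: push 0: top = 0 -> in agreement
step 6: push -2: top = -2 -> verified
step 7: 0 - -2 = 2 -> the entry is off here
First incorrect step: 7; the correct value is top = 2.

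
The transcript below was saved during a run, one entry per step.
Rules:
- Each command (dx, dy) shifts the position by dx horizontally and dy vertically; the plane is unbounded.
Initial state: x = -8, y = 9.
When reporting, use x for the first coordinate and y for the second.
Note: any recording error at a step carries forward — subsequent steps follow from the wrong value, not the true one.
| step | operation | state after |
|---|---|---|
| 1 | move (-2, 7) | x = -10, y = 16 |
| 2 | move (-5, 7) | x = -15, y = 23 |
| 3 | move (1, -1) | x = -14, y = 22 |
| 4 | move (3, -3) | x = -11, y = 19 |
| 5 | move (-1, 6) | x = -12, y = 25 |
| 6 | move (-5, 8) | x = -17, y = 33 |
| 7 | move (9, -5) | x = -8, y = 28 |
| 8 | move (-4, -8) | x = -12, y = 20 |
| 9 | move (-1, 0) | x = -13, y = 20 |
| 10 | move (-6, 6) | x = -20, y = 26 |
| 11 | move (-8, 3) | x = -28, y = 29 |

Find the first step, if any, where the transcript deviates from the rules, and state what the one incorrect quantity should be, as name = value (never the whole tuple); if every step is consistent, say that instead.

step 10, x = -19

step 1: x = -8 + (-2) = -10, y = 9 + (7) = 16 -> same as recorded
step 2: x = -10 + (-5) = -15, y = 16 + (7) = 23 -> in agreement
step 3: x = -15 + (1) = -14, y = 23 + (-1) = 22 -> checks out
step 4: x = -14 + (3) = -11, y = 22 + (-3) = 19 -> verified
step 5: x = -11 + (-1) = -12, y = 19 + (6) = 25 -> verified
step 6: x = -12 + (-5) = -17, y = 25 + (8) = 33 -> same as recorded
step 7: x = -17 + (9) = -8, y = 33 + (-5) = 28 -> matches
step 8: x = -8 + (-4) = -12, y = 28 + (-8) = 20 -> exactly as logged
step 9: x = -12 + (-1) = -13, y = 20 + (0) = 20 -> agrees with the transcript
step 10: x = -13 + (-6) = -19, y = 20 + (6) = 26 -> the entry is off here
Step 10 is the first one off; corrected, x = -19.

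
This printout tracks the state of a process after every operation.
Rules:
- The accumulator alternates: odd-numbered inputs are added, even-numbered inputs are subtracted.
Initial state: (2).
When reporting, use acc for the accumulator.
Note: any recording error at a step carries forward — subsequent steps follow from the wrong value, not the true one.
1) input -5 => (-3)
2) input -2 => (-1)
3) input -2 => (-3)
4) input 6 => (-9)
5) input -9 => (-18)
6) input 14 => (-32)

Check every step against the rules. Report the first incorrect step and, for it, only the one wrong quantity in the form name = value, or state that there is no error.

1. acc = 2 + -5 = -3 (same as recorded)
2. acc = -3 - -2 = -1 (consistent with the printout)
3. acc = -1 + -2 = -3 (consistent with the printout)
4. acc = -3 - 6 = -9 (same as recorded)
5. acc = -9 + -9 = -18 (agrees with the printout)
6. acc = -18 - 14 = -32 (no discrepancy)
No step deviates from the rules.

no error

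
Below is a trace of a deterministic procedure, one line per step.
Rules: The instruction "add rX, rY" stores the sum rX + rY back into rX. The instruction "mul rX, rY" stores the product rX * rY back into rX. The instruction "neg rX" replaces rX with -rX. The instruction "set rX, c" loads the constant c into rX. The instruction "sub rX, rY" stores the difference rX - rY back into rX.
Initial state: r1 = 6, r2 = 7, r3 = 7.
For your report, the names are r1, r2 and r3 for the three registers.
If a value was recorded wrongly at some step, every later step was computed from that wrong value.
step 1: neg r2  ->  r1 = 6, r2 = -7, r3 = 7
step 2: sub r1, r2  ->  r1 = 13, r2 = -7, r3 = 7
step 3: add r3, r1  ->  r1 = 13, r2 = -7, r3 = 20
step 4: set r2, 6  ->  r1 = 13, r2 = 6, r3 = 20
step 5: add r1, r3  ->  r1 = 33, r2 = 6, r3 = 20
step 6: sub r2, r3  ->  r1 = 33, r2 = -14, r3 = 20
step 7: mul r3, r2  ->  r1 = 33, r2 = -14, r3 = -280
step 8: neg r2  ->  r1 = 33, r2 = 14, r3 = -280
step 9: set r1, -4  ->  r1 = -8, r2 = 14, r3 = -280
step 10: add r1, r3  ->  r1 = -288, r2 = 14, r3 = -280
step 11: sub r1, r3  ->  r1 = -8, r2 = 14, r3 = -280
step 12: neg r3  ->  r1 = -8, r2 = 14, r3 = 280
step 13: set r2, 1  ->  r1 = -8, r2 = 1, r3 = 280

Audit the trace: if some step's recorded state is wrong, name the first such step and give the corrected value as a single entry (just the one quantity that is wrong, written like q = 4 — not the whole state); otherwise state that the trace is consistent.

step 1: r2 = -(7) = -7 -> consistent with the trace
step 2: r1 = 6 - -7 = 13 -> matches
step 3: r3 = 7 + 13 = 20 -> matches
step 4: r2 = 6 -> in agreement
step 5: r1 = 13 + 20 = 33 -> consistent with the trace
step 6: r2 = 6 - 20 = -14 -> same as recorded
step 7: r3 = 20 * -14 = -280 -> confirmed correct
step 8: r2 = -(-14) = 14 -> in agreement
step 9: r1 = -4 -> the trace has a different value
Conclusion: step 9 carries the first error; the entry should be r1 = -4.

step 9, r1 = -4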